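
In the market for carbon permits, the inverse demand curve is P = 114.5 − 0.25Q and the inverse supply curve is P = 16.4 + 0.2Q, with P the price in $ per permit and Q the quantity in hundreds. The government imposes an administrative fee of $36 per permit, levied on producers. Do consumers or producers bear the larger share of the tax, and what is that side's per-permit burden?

Consumers bear the larger share: $20 per permit.

Inverting to Q(P) form: Qd = 458 − 4P; Qs = 5P − 82.
Before the tax: set 458 − 4P = 5P − 82 → P* = $60, Q* = 218.
With the tax collected from producers, supply shifts: Qs = 5(P − 36) − 82.
New equilibrium: consumers pay $80, producers receive $44, Q = 138. (Wedge: Pb − Ps = 36.)
Per-permit burden: consumers $20, producers $16.
Consumers take the larger share because demand is less price-elastic here (demand slope 4 vs supply slope 5).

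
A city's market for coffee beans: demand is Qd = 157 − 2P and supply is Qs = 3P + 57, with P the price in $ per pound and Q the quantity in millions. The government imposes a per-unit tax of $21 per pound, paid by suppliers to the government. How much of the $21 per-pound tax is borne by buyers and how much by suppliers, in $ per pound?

Before the tax: set 157 − 2P = 3P + 57 → P* = $20, Q* = 117.
With the tax collected from suppliers, supply shifts: Qs = 3(P − 21) + 57.
New equilibrium: buyers pay $32.6, suppliers receive $11.6, Q = 91.8. (Wedge: Pb − Ps = 21.)
Burden on buyers: $12.6; on suppliers: $8.4. (They sum to $21.)
The less price-elastic side of the market bears the larger share of a per-unit tax.

Buyers bear $12.6 per pound; suppliers bear $8.4 per pound.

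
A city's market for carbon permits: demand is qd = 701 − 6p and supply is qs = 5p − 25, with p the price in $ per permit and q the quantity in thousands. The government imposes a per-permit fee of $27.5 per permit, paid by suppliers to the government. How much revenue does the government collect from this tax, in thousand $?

Tax revenue = $6325 thousand.

Without the tax, 701 − 6p = 5p − 25 gives 11p = 726, so p* = $66 and q* = 305.
With the tax collected from suppliers, supply shifts: qs = 5(p − 27.5) − 25.
New equilibrium: consumers pay $78.5, suppliers receive $51, q = 230. (Wedge: pb − ps = 27.5.)
Revenue = t · Q = 27.5 · 230 = $6325.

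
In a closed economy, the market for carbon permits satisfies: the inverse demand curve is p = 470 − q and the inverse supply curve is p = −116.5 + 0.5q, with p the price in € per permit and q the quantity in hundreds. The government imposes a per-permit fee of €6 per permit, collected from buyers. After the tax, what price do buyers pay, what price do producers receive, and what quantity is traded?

Inverting to q(p) form: qd = 470 − p; qs = 2p + 233.
Before the tax: set 470 − p = 2p + 233 → p* = €79, q* = 391.
With the tax collected from buyers, demand (in seller-price terms) shifts: qd = 470 − (p + 6).
Solving gives q = 387 with buyers paying €83 and producers receiving €77 (the €6 wedge).

Buyers pay €83; producers receive €77; quantity = 387.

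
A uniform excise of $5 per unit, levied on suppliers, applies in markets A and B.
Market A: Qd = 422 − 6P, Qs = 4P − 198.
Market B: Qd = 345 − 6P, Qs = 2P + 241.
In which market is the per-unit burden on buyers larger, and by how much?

Market A: pre-tax P* = $62, Q* = 50; post-tax Q = 38; per-unit burden on buyers = $2.
Market B: pre-tax P* = $13, Q* = 267; post-tax Q = 259.5; per-unit burden on buyers = $1.25.
Difference: $2 vs $1.25 → market A is larger by $0.75.

Market A, by $0.75.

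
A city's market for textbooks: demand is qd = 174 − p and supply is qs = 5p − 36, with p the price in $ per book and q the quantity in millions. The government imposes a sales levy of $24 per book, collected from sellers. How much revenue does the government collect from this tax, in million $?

Before the tax: set 174 − p = 5p − 36 → p* = $35, q* = 139.
With the tax collected from sellers, supply shifts: qs = 5(p − 24) − 36.
New equilibrium: consumers pay $55, sellers receive $31, q = 119. (Wedge: pb − ps = 24.)
Revenue = t · Q = 24 · 119 = $2856.

Tax revenue = $2856 million.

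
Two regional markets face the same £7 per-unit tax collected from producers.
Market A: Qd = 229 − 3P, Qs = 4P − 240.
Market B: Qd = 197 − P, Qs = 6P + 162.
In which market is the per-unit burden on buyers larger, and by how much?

Market B, by £2.

Market A: pre-tax P* = £67, Q* = 28; post-tax Q = 16; per-unit burden on buyers = £4.
Market B: pre-tax P* = £5, Q* = 192; post-tax Q = 186; per-unit burden on buyers = £6.
Difference: £4 vs £6 → market B is larger by £2.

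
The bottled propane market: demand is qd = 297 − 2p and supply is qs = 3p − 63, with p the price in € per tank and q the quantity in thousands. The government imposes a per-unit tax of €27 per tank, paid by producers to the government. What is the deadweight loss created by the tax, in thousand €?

Deadweight loss = €437.4 thousand.

Without the tax, 297 − 2p = 3p − 63 gives 5p = 360, so p* = €72 and q* = 153.
With the tax collected from producers, supply shifts: qs = 3(p − 27) − 63.
Solving gives q = 120.6 with consumers paying €88.2 and producers receiving €61.2 (the €27 wedge).
Quantity falls by |ΔQ| = |153 − 120.6| = 32.4.
DWL = ½ · t · |ΔQ| = ½ · 27 · 32.4 = €437.4.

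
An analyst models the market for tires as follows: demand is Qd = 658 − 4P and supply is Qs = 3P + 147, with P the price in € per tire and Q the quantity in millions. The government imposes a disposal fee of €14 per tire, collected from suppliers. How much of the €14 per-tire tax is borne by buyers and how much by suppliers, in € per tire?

Buyers bear €6 per tire; suppliers bear €8 per tire.

Without the tax, 658 − 4P = 3P + 147 gives 7P = 511, so P* = €73 and Q* = 366.
With the tax collected from suppliers, supply shifts: Qs = 3(P − 14) + 147.
New equilibrium: buyers pay €79, suppliers receive €65, Q = 342. (Wedge: Pb − Ps = 14.)
Burden on buyers: €6; on suppliers: €8. (They sum to €14.)
The less price-elastic side of the market bears the larger share of a per-unit tax.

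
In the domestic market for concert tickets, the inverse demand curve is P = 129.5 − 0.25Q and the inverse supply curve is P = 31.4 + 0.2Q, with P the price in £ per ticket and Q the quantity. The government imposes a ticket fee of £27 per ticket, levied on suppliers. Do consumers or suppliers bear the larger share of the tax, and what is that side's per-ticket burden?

Consumers bear the larger share: £15 per ticket.

Inverting to Q(P) form: Qd = 518 − 4P; Qs = 5P − 157.
Without the tax, 518 − 4P = 5P − 157 gives 9P = 675, so P* = £75 and Q* = 218.
With the tax collected from suppliers, supply shifts: Qs = 5(P − 27) − 157.
Solving gives Q = 158 with consumers paying £90 and suppliers receiving £63 (the £27 wedge).
Per-ticket burden: consumers £15, suppliers £12.
Consumers take the larger share because demand is less price-elastic here (demand slope 4 vs supply slope 5).
The less price-elastic side of the market bears the larger share of a per-unit tax.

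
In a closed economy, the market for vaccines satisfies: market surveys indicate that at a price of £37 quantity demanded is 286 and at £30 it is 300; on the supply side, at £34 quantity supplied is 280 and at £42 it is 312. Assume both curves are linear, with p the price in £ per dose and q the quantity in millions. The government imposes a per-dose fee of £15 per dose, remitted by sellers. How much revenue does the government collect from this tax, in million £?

Demand slope: (300 − 286)/(30 − 37) = -2, so qd = 360 − 2p.
Supply slope: (312 − 280)/(42 − 34) = 4, so qs = 4p + 144.
Without the tax, 360 − 2p = 4p + 144 gives 6p = 216, so p* = £36 and q* = 288.
With the tax collected from sellers, supply shifts: qs = 4(p − 15) + 144.
Solving gives q = 268 with consumers paying £46 and sellers receiving £31 (the £15 wedge).
Revenue = t · Q = 15 · 268 = £4020.

Tax revenue = £4020 million.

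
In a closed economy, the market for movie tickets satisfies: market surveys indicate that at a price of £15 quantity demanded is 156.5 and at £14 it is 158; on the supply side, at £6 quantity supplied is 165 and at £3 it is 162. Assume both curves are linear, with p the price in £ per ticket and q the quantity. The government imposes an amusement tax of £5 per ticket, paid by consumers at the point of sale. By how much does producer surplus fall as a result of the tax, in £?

Producer surplus falls by £496.5.

Demand slope: (158 − 156.5)/(14 − 15) = -1.5, so qd = 179 − 1.5p.
Supply slope: (162 − 165)/(3 − 6) = 1, so qs = p + 159.
Before the tax: set 179 − 1.5p = p + 159 → p* = £8, q* = 167.
With the tax collected from consumers, demand (in seller-price terms) shifts: qd = 179 − 1.5(p + 5).
Solving gives q = 164 with consumers paying £10 and producers receiving £5 (the £5 wedge).
ΔPS is the trapezoid between Q = 164 and Q = 167 of height £3: ½ · (167 + 164) · 3 = £496.5.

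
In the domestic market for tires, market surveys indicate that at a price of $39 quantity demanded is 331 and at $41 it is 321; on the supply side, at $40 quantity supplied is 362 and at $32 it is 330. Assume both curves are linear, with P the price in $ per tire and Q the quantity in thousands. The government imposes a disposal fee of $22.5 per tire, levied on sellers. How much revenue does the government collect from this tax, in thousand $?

Demand slope: (321 − 331)/(41 − 39) = -5, so Qd = 526 − 5P.
Supply slope: (330 − 362)/(32 − 40) = 4, so Qs = 4P + 202.
Without the tax, 526 − 5P = 4P + 202 gives 9P = 324, so P* = $36 and Q* = 346.
With the tax collected from sellers, supply shifts: Qs = 4(P − 22.5) + 202.
New equilibrium: consumers pay $46, sellers receive $23.5, Q = 296. (Wedge: Pb − Ps = 22.5.)
Revenue = t · Q = 22.5 · 296 = $6660.

Tax revenue = $6660 thousand.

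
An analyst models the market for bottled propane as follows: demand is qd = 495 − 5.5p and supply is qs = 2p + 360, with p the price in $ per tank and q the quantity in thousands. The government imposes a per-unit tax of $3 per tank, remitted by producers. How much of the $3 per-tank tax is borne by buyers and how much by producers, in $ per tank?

Without the tax, 495 − 5.5p = 2p + 360 gives 7.5p = 135, so p* = $18 and q* = 396.
With the tax collected from producers, supply shifts: qs = 2(p − 3) + 360.
Solving gives q = 391.6 with buyers paying $18.8 and producers receiving $15.8 (the $3 wedge).
Burden on buyers: $0.8; on producers: $2.2. (They sum to $3.)

Buyers bear $0.8 per tank; producers bear $2.2 per tank.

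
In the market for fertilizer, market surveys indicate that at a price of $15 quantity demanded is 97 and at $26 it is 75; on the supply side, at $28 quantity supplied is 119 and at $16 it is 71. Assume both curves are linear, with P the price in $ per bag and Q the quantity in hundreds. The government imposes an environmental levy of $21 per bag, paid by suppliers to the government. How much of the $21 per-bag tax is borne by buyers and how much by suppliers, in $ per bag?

Buyers bear $14 per bag; suppliers bear $7 per bag.

Demand slope: (75 − 97)/(26 − 15) = -2, so Qd = 127 − 2P.
Supply slope: (71 − 119)/(16 − 28) = 4, so Qs = 4P + 7.
Without the tax, 127 − 2P = 4P + 7 gives 6P = 120, so P* = $20 and Q* = 87.
With the tax collected from suppliers, supply shifts: Qs = 4(P − 21) + 7.
Solving gives Q = 59 with buyers paying $34 and suppliers receiving $13 (the $21 wedge).
Burden on buyers: $14; on suppliers: $7. (They sum to $21.)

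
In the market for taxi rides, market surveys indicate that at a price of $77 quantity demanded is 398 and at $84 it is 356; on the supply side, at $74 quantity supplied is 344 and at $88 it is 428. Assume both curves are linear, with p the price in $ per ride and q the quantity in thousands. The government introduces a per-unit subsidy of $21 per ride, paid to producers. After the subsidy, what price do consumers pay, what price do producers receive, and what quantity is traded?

Consumers pay $69.5; producers receive $90.5; quantity = 443.

Demand slope: (356 − 398)/(84 − 77) = -6, so qd = 860 − 6p.
Supply slope: (428 − 344)/(88 − 74) = 6, so qs = 6p − 100.
Without the subsidy, 860 − 6p = 6p − 100 gives 12p = 960, so p* = $80 and q* = 380.
With a per-unit subsidy paid to producers, each receives p + 21 per unit sold, so supply becomes qs = 6(p + 21) − 100.
New equilibrium: consumers pay $69.5, producers receive $90.5, q = 443. (Wedge: pb − ps = −21.)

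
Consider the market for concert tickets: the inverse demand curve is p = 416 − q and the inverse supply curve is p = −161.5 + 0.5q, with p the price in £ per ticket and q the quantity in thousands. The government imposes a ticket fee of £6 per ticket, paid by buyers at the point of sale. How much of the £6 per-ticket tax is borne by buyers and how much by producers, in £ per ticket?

Buyers bear £4 per ticket; producers bear £2 per ticket.

Inverting to q(p) form: qd = 416 − p; qs = 2p + 323.
Before the tax: set 416 − p = 2p + 323 → p* = £31, q* = 385.
With the tax collected from buyers, demand (in seller-price terms) shifts: qd = 416 − (p + 6).
New equilibrium: buyers pay £35, producers receive £29, q = 381. (Wedge: pb − ps = 6.)
Burden on buyers: £4; on producers: £2. (They sum to £6.)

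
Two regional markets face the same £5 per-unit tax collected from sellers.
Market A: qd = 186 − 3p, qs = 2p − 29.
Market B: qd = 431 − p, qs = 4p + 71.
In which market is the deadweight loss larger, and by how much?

Market A: pre-tax p* = £43, q* = 57; post-tax q = 51; deadweight loss = £15.
Market B: pre-tax p* = £72, q* = 359; post-tax q = 355; deadweight loss = £10.
Difference: £15 vs £10 → market A is larger by £5.

Market A, by £5.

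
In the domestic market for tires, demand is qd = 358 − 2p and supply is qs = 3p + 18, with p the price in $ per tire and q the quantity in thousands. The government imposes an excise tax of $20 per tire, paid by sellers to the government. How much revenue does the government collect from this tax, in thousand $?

Tax revenue = $3960 thousand.

Before the tax: set 358 − 2p = 3p + 18 → p* = $68, q* = 222.
With the tax collected from sellers, supply shifts: qs = 3(p − 20) + 18.
Solving gives q = 198 with consumers paying $80 and sellers receiving $60 (the $20 wedge).
Revenue = t · Q = 20 · 198 = $3960.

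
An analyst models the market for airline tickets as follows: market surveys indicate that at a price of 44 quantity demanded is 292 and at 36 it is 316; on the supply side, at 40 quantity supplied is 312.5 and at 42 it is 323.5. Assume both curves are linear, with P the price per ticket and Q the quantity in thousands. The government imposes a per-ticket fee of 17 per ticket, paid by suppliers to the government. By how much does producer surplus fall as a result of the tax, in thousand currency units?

Demand slope: (316 − 292)/(36 − 44) = -3, so Qd = 424 − 3P.
Supply slope: (323.5 − 312.5)/(42 − 40) = 5.5, so Qs = 5.5P + 92.5.
Before the tax: set 424 − 3P = 5.5P + 92.5 → P* = 39, Q* = 307.
With the tax collected from suppliers, supply shifts: Qs = 5.5(P − 17) + 92.5.
New equilibrium: buyers pay 50, suppliers receive 33, Q = 274. (Wedge: Pb − Ps = 17.)
ΔPS is the trapezoid between Q = 274 and Q = 307 of height 6: ½ · (307 + 274) · 6 = 1743.

Producer surplus falls by 1743 thousand.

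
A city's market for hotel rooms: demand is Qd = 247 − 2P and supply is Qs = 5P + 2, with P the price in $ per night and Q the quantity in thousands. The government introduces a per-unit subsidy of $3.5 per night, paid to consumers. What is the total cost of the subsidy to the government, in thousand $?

Without the subsidy, 247 − 2P = 5P + 2 gives 7P = 245, so P* = $35 and Q* = 177.
With a per-unit subsidy paid to consumers, each effectively pays P − 3.5, so demand becomes Qd = 247 − 2(P − 3.5).
New equilibrium: consumers pay $32.5, suppliers receive $36, Q = 182. (Wedge: Pb − Ps = −3.5.)
Outlay = t · Q = 3.5 · 182 = $637.

Government outlay = $637 thousand.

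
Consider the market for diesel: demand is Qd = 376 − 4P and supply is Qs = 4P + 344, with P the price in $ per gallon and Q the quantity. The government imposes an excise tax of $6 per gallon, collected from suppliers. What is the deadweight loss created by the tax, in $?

Before the tax: set 376 − 4P = 4P + 344 → P* = $4, Q* = 360.
With the tax collected from suppliers, supply shifts: Qs = 4(P − 6) + 344.
New equilibrium: buyers pay $7, suppliers receive $1, Q = 348. (Wedge: Pb − Ps = 6.)
Quantity falls by |ΔQ| = |360 − 348| = 12.
DWL = ½ · t · |ΔQ| = ½ · 6 · 12 = $36.

Deadweight loss = $36.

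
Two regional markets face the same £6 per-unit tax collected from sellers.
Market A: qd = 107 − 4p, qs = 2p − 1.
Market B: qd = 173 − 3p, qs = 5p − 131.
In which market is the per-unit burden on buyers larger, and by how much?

Market A: pre-tax p* = £18, q* = 35; post-tax q = 27; per-unit burden on buyers = £2.
Market B: pre-tax p* = £38, q* = 59; post-tax q = 47.75; per-unit burden on buyers = £3.75.
Difference: £2 vs £3.75 → market B is larger by £1.75.

Market B, by £1.75.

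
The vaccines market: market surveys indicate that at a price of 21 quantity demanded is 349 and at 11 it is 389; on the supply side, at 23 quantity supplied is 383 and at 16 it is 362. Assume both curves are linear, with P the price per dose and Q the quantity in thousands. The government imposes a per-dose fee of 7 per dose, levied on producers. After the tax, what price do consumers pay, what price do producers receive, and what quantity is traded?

Consumers pay 20; producers receive 13; quantity = 353.

Demand slope: (389 − 349)/(11 − 21) = -4, so Qd = 433 − 4P.
Supply slope: (362 − 383)/(16 − 23) = 3, so Qs = 3P + 314.
Without the tax, 433 − 4P = 3P + 314 gives 7P = 119, so P* = 17 and Q* = 365.
With the tax collected from producers, supply shifts: Qs = 3(P − 7) + 314.
New equilibrium: consumers pay 20, producers receive 13, Q = 353. (Wedge: Pb − Ps = 7.)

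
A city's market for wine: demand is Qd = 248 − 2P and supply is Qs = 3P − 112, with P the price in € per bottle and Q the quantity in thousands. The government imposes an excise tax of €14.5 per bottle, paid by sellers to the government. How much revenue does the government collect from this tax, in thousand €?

Tax revenue = €1255.7 thousand.

Without the tax, 248 − 2P = 3P − 112 gives 5P = 360, so P* = €72 and Q* = 104.
With the tax collected from sellers, supply shifts: Qs = 3(P − 14.5) − 112.
New equilibrium: consumers pay €80.7, sellers receive €66.2, Q = 86.6. (Wedge: Pb − Ps = 14.5.)
Revenue = t · Q = 14.5 · 86.6 = €1255.7.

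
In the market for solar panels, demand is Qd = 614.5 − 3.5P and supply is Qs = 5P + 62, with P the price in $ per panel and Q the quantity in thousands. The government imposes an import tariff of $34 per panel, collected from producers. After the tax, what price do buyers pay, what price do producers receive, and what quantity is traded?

Without the tax, 614.5 − 3.5P = 5P + 62 gives 8.5P = 552.5, so P* = $65 and Q* = 387.
With the tax collected from producers, supply shifts: Qs = 5(P − 34) + 62.
New equilibrium: buyers pay $85, producers receive $51, Q = 317. (Wedge: Pb − Ps = 34.)

Buyers pay $85; producers receive $51; quantity = 317.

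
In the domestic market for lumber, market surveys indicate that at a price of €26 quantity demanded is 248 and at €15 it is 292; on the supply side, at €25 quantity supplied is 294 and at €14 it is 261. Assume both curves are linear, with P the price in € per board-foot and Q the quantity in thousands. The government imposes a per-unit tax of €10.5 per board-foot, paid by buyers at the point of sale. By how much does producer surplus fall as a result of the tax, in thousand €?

Demand slope: (292 − 248)/(15 − 26) = -4, so Qd = 352 − 4P.
Supply slope: (261 − 294)/(14 − 25) = 3, so Qs = 3P + 219.
Without the tax, 352 − 4P = 3P + 219 gives 7P = 133, so P* = €19 and Q* = 276.
With the tax collected from buyers, demand (in seller-price terms) shifts: Qd = 352 − 4(P + 10.5).
New equilibrium: buyers pay €23.5, suppliers receive €13, Q = 258. (Wedge: Pb − Ps = 10.5.)
ΔPS is the trapezoid between Q = 258 and Q = 276 of height €6: ½ · (276 + 258) · 6 = €1602.

Producer surplus falls by €1602 thousand.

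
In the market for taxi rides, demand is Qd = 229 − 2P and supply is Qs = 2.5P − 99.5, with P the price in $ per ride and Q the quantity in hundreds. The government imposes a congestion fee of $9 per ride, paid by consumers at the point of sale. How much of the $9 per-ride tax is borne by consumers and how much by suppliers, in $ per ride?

Without the tax, 229 − 2P = 2.5P − 99.5 gives 4.5P = 328.5, so P* = $73 and Q* = 83.
With the tax collected from consumers, demand (in seller-price terms) shifts: Qd = 229 − 2(P + 9).
Solving gives Q = 73 with consumers paying $78 and suppliers receiving $69 (the $9 wedge).
Burden on consumers: $5; on suppliers: $4. (They sum to $9.)

Consumers bear $5 per ride; suppliers bear $4 per ride.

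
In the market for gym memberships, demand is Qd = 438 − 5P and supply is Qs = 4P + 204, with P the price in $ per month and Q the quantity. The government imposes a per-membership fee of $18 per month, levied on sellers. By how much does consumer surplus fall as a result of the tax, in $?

Consumer surplus falls by $2304.

Without the tax, 438 − 5P = 4P + 204 gives 9P = 234, so P* = $26 and Q* = 308.
With the tax collected from sellers, supply shifts: Qs = 4(P − 18) + 204.
Solving gives Q = 268 with consumers paying $34 and sellers receiving $16 (the $18 wedge).
ΔCS is the trapezoid between Q = 268 and Q = 308 of height $8: ½ · (308 + 268) · 8 = $2304.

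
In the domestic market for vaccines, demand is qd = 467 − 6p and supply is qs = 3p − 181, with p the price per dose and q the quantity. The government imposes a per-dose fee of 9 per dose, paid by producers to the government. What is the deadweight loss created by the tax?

Before the tax: set 467 − 6p = 3p − 181 → p* = 72, q* = 35.
With the tax collected from producers, supply shifts: qs = 3(p − 9) − 181.
New equilibrium: buyers pay 75, producers receive 66, q = 17. (Wedge: pb − ps = 9.)
Quantity falls by |ΔQ| = |35 − 17| = 18.
DWL = ½ · t · |ΔQ| = ½ · 9 · 18 = 81.

Deadweight loss = 81.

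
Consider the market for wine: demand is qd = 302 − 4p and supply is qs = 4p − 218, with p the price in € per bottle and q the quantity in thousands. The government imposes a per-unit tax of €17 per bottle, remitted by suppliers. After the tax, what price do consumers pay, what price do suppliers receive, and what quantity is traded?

Consumers pay €73.5; suppliers receive €56.5; quantity = 8.

Before the tax: set 302 − 4p = 4p − 218 → p* = €65, q* = 42.
With the tax collected from suppliers, supply shifts: qs = 4(p − 17) − 218.
New equilibrium: consumers pay €73.5, suppliers receive €56.5, q = 8. (Wedge: pb − ps = 17.)
The less price-elastic side of the market bears the larger share of a per-unit tax.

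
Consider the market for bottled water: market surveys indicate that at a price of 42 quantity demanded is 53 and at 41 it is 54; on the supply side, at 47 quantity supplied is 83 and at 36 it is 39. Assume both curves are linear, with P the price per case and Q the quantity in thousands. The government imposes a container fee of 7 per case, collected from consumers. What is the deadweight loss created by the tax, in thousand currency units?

Deadweight loss = 19.6 thousand.

Demand slope: (54 − 53)/(41 − 42) = -1, so Qd = 95 − P.
Supply slope: (39 − 83)/(36 − 47) = 4, so Qs = 4P − 105.
Without the tax, 95 − P = 4P − 105 gives 5P = 200, so P* = 40 and Q* = 55.
With the tax collected from consumers, demand (in seller-price terms) shifts: Qd = 95 − (P + 7).
Solving gives Q = 49.4 with consumers paying 45.6 and sellers receiving 38.6 (the 7 wedge).
Quantity falls by |ΔQ| = |55 − 49.4| = 5.6.
DWL = ½ · t · |ΔQ| = ½ · 7 · 5.6 = 19.6.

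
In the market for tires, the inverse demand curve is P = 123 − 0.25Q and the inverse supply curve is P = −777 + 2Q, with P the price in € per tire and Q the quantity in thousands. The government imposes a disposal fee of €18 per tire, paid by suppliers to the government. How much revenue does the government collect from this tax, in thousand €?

Tax revenue = €7056 thousand.

Rewrite in direct form: Qd = 492 − 4P and Qs = 0.5P + 388.5.
Without the tax, 492 − 4P = 0.5P + 388.5 gives 4.5P = 103.5, so P* = €23 and Q* = 400.
With the tax collected from suppliers, supply shifts: Qs = 0.5(P − 18) + 388.5.
Solving gives Q = 392 with consumers paying €25 and suppliers receiving €7 (the €18 wedge).
Revenue = t · Q = 18 · 392 = €7056.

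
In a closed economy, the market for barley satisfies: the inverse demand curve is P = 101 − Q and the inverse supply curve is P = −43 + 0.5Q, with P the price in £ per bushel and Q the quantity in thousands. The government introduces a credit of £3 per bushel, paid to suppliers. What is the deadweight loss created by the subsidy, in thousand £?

Deadweight loss = £3 thousand.

Rewrite in direct form: Qd = 101 − P and Qs = 2P + 86.
Without the subsidy, 101 − P = 2P + 86 gives 3P = 15, so P* = £5 and Q* = 96.
With a per-unit subsidy paid to suppliers, each receives P + 3 per unit sold, so supply becomes Qs = 2(P + 3) + 86.
New equilibrium: consumers pay £3, suppliers receive £6, Q = 98. (Wedge: Pb − Ps = −3.)
Quantity rises by |ΔQ| = |96 − 98| = 2.
DWL = ½ · t · |ΔQ| = ½ · 3 · 2 = £3.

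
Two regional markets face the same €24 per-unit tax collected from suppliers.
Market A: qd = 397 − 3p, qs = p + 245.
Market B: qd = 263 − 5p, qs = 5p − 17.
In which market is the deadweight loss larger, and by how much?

Market B, by €504.

Market A: pre-tax p* = €38, q* = 283; post-tax q = 265; deadweight loss = €216.
Market B: pre-tax p* = €28, q* = 123; post-tax q = 63; deadweight loss = €720.
Difference: €216 vs €720 → market B is larger by €504.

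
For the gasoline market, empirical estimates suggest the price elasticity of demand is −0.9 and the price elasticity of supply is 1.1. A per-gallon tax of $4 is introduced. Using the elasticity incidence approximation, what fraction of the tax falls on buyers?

Buyers' share ≈ 0.55.

Incidence ratio: buyers' share ≈ εs / (εs + |εd|) = 1.1 / (1.1 + 0.9) = 0.55.
Supply is the more elastic side, so buyers bear the larger share.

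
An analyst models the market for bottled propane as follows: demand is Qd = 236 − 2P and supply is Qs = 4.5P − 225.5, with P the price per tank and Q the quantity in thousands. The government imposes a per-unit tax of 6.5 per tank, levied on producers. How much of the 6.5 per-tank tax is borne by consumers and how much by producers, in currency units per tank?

Consumers bear 4.5 per tank; producers bear 2 per tank.

Without the tax, 236 − 2P = 4.5P − 225.5 gives 6.5P = 461.5, so P* = 71 and Q* = 94.
With the tax collected from producers, supply shifts: Qs = 4.5(P − 6.5) − 225.5.
Solving gives Q = 85 with consumers paying 75.5 and producers receiving 69 (the 6.5 wedge).
Burden on consumers: 4.5; on producers: 2. (They sum to 6.5.)
The less price-elastic side of the market bears the larger share of a per-unit tax.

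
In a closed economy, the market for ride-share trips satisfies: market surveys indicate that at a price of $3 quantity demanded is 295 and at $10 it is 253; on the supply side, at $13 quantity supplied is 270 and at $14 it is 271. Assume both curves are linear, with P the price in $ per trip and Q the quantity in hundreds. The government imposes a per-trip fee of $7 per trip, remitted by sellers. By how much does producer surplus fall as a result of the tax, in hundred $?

Demand slope: (253 − 295)/(10 − 3) = -6, so Qd = 313 − 6P.
Supply slope: (271 − 270)/(14 − 13) = 1, so Qs = P + 257.
Without the tax, 313 − 6P = P + 257 gives 7P = 56, so P* = $8 and Q* = 265.
With the tax collected from sellers, supply shifts: Qs = (P − 7) + 257.
Solving gives Q = 259 with buyers paying $9 and sellers receiving $2 (the $7 wedge).
ΔPS is the trapezoid between Q = 259 and Q = 265 of height $6: ½ · (265 + 259) · 6 = $1572.

Producer surplus falls by $1572 hundred.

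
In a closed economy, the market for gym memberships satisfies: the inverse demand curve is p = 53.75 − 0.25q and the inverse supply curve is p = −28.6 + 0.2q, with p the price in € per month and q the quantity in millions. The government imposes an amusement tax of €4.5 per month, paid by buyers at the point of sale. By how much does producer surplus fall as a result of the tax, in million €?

Rewrite in direct form: qd = 215 − 4p and qs = 5p + 143.
Without the tax, 215 − 4p = 5p + 143 gives 9p = 72, so p* = €8 and q* = 183.
With the tax collected from buyers, demand (in seller-price terms) shifts: qd = 215 − 4(p + 4.5).
New equilibrium: buyers pay €10.5, sellers receive €6, q = 173. (Wedge: pb − ps = 4.5.)
ΔPS is the trapezoid between Q = 173 and Q = 183 of height €2: ½ · (183 + 173) · 2 = €356.

Producer surplus falls by €356 million.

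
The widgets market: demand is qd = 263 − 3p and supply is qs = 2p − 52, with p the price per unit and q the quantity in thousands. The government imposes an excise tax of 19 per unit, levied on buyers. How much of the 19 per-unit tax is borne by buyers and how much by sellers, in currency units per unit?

Buyers bear 7.6 per unit; sellers bear 11.4 per unit.

Before the tax: set 263 − 3p = 2p − 52 → p* = 63, q* = 74.
With the tax collected from buyers, demand (in seller-price terms) shifts: qd = 263 − 3(p + 19).
New equilibrium: buyers pay 70.6, sellers receive 51.6, q = 51.2. (Wedge: pb − ps = 19.)
Burden on buyers: 7.6; on sellers: 11.4. (They sum to 19.)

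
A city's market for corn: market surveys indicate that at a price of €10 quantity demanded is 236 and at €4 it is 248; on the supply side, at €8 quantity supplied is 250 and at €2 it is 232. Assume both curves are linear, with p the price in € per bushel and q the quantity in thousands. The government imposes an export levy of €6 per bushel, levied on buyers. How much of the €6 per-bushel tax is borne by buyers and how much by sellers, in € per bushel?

Buyers bear €3.6 per bushel; sellers bear €2.4 per bushel.

Demand slope: (248 − 236)/(4 − 10) = -2, so qd = 256 − 2p.
Supply slope: (232 − 250)/(2 − 8) = 3, so qs = 3p + 226.
Without the tax, 256 − 2p = 3p + 226 gives 5p = 30, so p* = €6 and q* = 244.
With the tax collected from buyers, demand (in seller-price terms) shifts: qd = 256 − 2(p + 6).
Solving gives q = 236.8 with buyers paying €9.6 and sellers receiving €3.6 (the €6 wedge).
Burden on buyers: €3.6; on sellers: €2.4. (They sum to €6.)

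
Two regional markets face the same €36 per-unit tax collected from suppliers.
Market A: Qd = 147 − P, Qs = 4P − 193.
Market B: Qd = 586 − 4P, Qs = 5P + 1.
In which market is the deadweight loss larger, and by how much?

Market B, by €921.6.

Market A: pre-tax P* = €68, Q* = 79; post-tax Q = 50.2; deadweight loss = €518.4.
Market B: pre-tax P* = €65, Q* = 326; post-tax Q = 246; deadweight loss = €1440.
Difference: €518.4 vs €1440 → market B is larger by €921.6.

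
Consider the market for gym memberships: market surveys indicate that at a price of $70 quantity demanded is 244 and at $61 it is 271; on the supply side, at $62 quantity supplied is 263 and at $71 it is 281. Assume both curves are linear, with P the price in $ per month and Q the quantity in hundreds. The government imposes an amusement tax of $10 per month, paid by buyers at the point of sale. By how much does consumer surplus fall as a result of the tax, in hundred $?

Demand slope: (271 − 244)/(61 − 70) = -3, so Qd = 454 − 3P.
Supply slope: (281 − 263)/(71 − 62) = 2, so Qs = 2P + 139.
Without the tax, 454 − 3P = 2P + 139 gives 5P = 315, so P* = $63 and Q* = 265.
With the tax collected from buyers, demand (in seller-price terms) shifts: Qd = 454 − 3(P + 10).
Solving gives Q = 253 with buyers paying $67 and suppliers receiving $57 (the $10 wedge).
ΔCS is the trapezoid between Q = 253 and Q = 265 of height $4: ½ · (265 + 253) · 4 = $1036.

Consumer surplus falls by $1036 hundred.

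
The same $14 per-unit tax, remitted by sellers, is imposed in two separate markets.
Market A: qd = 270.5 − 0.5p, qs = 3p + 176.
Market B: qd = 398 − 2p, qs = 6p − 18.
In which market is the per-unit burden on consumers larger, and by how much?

Market A, by $1.5.

Market A: pre-tax p* = $27, q* = 257; post-tax q = 251; per-unit burden on consumers = $12.
Market B: pre-tax p* = $52, q* = 294; post-tax q = 273; per-unit burden on consumers = $10.5.
Difference: $12 vs $10.5 → market A is larger by $1.5.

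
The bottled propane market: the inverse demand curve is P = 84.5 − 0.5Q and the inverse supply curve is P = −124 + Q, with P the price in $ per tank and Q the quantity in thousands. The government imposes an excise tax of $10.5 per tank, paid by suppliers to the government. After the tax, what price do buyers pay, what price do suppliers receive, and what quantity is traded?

Buyers pay $18.5; suppliers receive $8; quantity = 132.

Inverting to Q(P) form: Qd = 169 − 2P; Qs = P + 124.
Before the tax: set 169 − 2P = P + 124 → P* = $15, Q* = 139.
With the tax collected from suppliers, supply shifts: Qs = (P − 10.5) + 124.
New equilibrium: buyers pay $18.5, suppliers receive $8, Q = 132. (Wedge: Pb − Ps = 10.5.)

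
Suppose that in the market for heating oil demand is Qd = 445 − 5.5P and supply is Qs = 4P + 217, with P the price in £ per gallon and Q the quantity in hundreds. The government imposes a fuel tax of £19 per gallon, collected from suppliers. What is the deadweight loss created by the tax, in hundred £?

Deadweight loss = £418 hundred.

Before the tax: set 445 − 5.5P = 4P + 217 → P* = £24, Q* = 313.
With the tax collected from suppliers, supply shifts: Qs = 4(P − 19) + 217.
New equilibrium: consumers pay £32, suppliers receive £13, Q = 269. (Wedge: Pb − Ps = 19.)
Quantity falls by |ΔQ| = |313 − 269| = 44.
DWL = ½ · t · |ΔQ| = ½ · 19 · 44 = £418.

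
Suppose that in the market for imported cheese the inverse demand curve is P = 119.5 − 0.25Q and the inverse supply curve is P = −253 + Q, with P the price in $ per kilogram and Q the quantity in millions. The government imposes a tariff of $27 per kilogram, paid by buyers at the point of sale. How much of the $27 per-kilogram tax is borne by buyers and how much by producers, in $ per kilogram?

Inverting to Q(P) form: Qd = 478 − 4P; Qs = P + 253.
Without the tax, 478 − 4P = P + 253 gives 5P = 225, so P* = $45 and Q* = 298.
With the tax collected from buyers, demand (in seller-price terms) shifts: Qd = 478 − 4(P + 27).
New equilibrium: buyers pay $50.4, producers receive $23.4, Q = 276.4. (Wedge: Pb − Ps = 27.)
Burden on buyers: $5.4; on producers: $21.6. (They sum to $27.)
The less price-elastic side of the market bears the larger share of a per-unit tax.

Buyers bear $5.4 per kilogram; producers bear $21.6 per kilogram.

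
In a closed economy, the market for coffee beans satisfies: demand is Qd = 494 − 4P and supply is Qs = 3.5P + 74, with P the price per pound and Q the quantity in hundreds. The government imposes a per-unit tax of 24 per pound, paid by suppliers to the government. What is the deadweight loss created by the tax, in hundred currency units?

Deadweight loss = 537.6 hundred.

Before the tax: set 494 − 4P = 3.5P + 74 → P* = 56, Q* = 270.
With the tax collected from suppliers, supply shifts: Qs = 3.5(P − 24) + 74.
New equilibrium: buyers pay 67.2, suppliers receive 43.2, Q = 225.2. (Wedge: Pb − Ps = 24.)
Quantity falls by |ΔQ| = |270 − 225.2| = 44.8.
DWL = ½ · t · |ΔQ| = ½ · 24 · 44.8 = 537.6.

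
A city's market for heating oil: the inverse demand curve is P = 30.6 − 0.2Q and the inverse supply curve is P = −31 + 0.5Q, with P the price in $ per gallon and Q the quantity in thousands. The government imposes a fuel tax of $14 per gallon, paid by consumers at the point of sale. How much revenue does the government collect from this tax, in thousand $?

Tax revenue = $952 thousand.

Rewrite in direct form: Qd = 153 − 5P and Qs = 2P + 62.
Before the tax: set 153 − 5P = 2P + 62 → P* = $13, Q* = 88.
With the tax collected from consumers, demand (in seller-price terms) shifts: Qd = 153 − 5(P + 14).
New equilibrium: consumers pay $17, producers receive $3, Q = 68. (Wedge: Pb − Ps = 14.)
Revenue = t · Q = 14 · 68 = $952.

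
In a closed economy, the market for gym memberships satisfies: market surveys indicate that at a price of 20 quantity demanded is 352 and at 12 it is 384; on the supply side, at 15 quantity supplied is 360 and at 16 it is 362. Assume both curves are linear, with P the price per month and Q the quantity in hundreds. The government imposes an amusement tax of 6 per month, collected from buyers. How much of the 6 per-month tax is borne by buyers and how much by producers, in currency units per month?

Demand slope: (384 − 352)/(12 − 20) = -4, so Qd = 432 − 4P.
Supply slope: (362 − 360)/(16 − 15) = 2, so Qs = 2P + 330.
Before the tax: set 432 − 4P = 2P + 330 → P* = 17, Q* = 364.
With the tax collected from buyers, demand (in seller-price terms) shifts: Qd = 432 − 4(P + 6).
Solving gives Q = 356 with buyers paying 19 and producers receiving 13 (the 6 wedge).
Burden on buyers: 2; on producers: 4. (They sum to 6.)
The less price-elastic side of the market bears the larger share of a per-unit tax.

Buyers bear 2 per month; producers bear 4 per month.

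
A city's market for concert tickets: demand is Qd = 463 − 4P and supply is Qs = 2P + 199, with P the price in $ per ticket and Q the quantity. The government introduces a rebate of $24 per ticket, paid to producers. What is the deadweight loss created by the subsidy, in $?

Without the subsidy, 463 − 4P = 2P + 199 gives 6P = 264, so P* = $44 and Q* = 287.
With a per-unit subsidy paid to producers, each receives P + 24 per unit sold, so supply becomes Qs = 2(P + 24) + 199.
New equilibrium: consumers pay $36, producers receive $60, Q = 319. (Wedge: Pb − Ps = −24.)
Quantity rises by |ΔQ| = |287 − 319| = 32.
DWL = ½ · t · |ΔQ| = ½ · 24 · 32 = $384.

Deadweight loss = $384.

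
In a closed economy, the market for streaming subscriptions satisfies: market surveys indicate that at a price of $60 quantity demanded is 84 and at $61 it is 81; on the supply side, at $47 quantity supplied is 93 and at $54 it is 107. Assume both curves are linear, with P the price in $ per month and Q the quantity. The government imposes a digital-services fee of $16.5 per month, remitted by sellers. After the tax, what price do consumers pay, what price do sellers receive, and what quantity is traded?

Demand slope: (81 − 84)/(61 − 60) = -3, so Qd = 264 − 3P.
Supply slope: (107 − 93)/(54 − 47) = 2, so Qs = 2P − 1.
Before the tax: set 264 − 3P = 2P − 1 → P* = $53, Q* = 105.
With the tax collected from sellers, supply shifts: Qs = 2(P − 16.5) − 1.
Solving gives Q = 85.2 with consumers paying $59.6 and sellers receiving $43.1 (the $16.5 wedge).
The less price-elastic side of the market bears the larger share of a per-unit tax.

Consumers pay $59.6; sellers receive $43.1; quantity = 85.2.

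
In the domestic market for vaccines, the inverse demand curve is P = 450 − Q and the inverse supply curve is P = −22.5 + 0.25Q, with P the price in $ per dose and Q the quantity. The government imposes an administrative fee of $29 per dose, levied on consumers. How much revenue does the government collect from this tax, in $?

Tax revenue = $10289.2.

Rewrite in direct form: Qd = 450 − P and Qs = 4P + 90.
Without the tax, 450 − P = 4P + 90 gives 5P = 360, so P* = $72 and Q* = 378.
With the tax collected from consumers, demand (in seller-price terms) shifts: Qd = 450 − (P + 29).
New equilibrium: consumers pay $95.2, suppliers receive $66.2, Q = 354.8. (Wedge: Pb − Ps = 29.)
Revenue = t · Q = 29 · 354.8 = $10289.2.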